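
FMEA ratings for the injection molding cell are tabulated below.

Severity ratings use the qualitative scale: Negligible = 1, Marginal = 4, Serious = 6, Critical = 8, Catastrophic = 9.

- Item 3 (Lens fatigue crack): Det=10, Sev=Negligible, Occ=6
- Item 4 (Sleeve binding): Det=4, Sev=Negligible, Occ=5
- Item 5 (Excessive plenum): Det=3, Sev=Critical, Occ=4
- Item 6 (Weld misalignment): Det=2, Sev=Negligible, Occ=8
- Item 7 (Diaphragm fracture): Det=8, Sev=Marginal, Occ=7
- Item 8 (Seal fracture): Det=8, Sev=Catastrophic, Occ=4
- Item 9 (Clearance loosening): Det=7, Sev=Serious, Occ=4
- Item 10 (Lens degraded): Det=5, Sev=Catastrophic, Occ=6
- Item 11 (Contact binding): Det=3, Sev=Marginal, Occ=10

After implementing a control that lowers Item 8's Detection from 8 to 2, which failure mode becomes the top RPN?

Item 10

RPN = Severity × Occurrence × Detection:
  Item 3: 1 × 6 × 10 = 60
  Item 4: 1 × 5 × 4 = 20
  Item 5: 8 × 4 × 3 = 96
  Item 6: 1 × 8 × 2 = 16
  Item 7: 4 × 7 × 8 = 224
  Item 8: 9 × 4 × 8 = 288
  Item 9: 6 × 4 × 7 = 168
  Item 10: 9 × 6 × 5 = 270
  Item 11: 4 × 10 × 3 = 120
After action: Item 8 → 9 × 4 × 2 = 72.
Revised RPNs: Item 10=270, Item 7=224, Item 9=168, Item 11=120, Item 5=96, Item 8=72, Item 3=60, Item 4=20, Item 6=16.
Highest is now Item 10 (270).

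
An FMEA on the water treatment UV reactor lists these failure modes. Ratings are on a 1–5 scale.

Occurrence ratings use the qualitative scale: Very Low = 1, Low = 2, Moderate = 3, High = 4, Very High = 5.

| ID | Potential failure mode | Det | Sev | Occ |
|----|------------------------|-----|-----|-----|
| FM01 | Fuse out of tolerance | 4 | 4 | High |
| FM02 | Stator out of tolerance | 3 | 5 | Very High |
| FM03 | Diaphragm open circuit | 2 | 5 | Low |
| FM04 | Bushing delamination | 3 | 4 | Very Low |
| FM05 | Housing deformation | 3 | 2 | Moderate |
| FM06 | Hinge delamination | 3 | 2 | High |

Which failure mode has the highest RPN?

RPN = Severity × Occurrence × Detection:
  FM01: 4 × 4 × 4 = 64
  FM02: 5 × 5 × 3 = 75
  FM03: 5 × 2 × 2 = 20
  FM04: 4 × 1 × 3 = 12
  FM05: 2 × 3 × 3 = 18
  FM06: 2 × 4 × 3 = 24
Highest RPN is 75 → FM02.

FM02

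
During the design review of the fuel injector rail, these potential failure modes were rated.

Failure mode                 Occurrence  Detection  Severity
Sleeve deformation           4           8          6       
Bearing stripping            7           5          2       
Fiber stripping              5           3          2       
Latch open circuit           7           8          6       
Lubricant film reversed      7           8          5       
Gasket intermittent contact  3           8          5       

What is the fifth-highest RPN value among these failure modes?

70

RPN = Severity × Occurrence × Detection:
  Sleeve deformation: 6 × 4 × 8 = 192
  Bearing stripping: 2 × 7 × 5 = 70
  Fiber stripping: 2 × 5 × 3 = 30
  Latch open circuit: 6 × 7 × 8 = 336
  Lubricant film reversed: 5 × 7 × 8 = 280
  Gasket intermittent contact: 5 × 3 × 8 = 120
Sorted descending: 336, 280, 192, 120, 70, 30.
The fifth-highest RPN is 70 (Bearing stripping).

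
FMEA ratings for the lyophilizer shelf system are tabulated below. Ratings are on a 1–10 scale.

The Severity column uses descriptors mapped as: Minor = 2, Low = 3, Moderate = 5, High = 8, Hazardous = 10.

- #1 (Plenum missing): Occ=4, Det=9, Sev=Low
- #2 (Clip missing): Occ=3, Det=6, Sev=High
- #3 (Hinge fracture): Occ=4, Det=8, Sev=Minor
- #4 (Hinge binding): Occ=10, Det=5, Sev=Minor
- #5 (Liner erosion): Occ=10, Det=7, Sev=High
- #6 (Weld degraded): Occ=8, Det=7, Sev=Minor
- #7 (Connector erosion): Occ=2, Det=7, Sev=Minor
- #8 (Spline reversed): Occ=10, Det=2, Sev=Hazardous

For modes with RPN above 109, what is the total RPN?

1016

RPN = Severity × Occurrence × Detection:
  #1: 3 × 4 × 9 = 108
  #2: 8 × 3 × 6 = 144
  #3: 2 × 4 × 8 = 64
  #4: 2 × 10 × 5 = 100
  #5: 8 × 10 × 7 = 560
  #6: 2 × 8 × 7 = 112
  #7: 2 × 2 × 7 = 28
  #8: 10 × 10 × 2 = 200
RPN > 109: #2 (144), #5 (560), #6 (112), #8 (200).
Sum: 144 + 560 + 112 + 200 = 1016.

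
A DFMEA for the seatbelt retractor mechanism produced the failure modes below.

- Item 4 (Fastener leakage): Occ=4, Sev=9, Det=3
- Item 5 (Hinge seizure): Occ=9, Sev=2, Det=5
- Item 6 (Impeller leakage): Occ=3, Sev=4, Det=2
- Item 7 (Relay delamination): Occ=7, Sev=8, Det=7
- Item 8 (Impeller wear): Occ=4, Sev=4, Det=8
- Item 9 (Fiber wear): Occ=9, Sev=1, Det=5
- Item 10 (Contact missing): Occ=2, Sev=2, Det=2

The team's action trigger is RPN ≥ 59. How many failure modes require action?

RPN = Severity × Occurrence × Detection:
  Item 4: 9 × 4 × 3 = 108
  Item 5: 2 × 9 × 5 = 90
  Item 6: 4 × 3 × 2 = 24
  Item 7: 8 × 7 × 7 = 392
  Item 8: 4 × 4 × 8 = 128
  Item 9: 1 × 9 × 5 = 45
  Item 10: 2 × 2 × 2 = 8
Modes with RPN ≥ 59: Item 4 (108), Item 5 (90), Item 7 (392), Item 8 (128) → 4.

4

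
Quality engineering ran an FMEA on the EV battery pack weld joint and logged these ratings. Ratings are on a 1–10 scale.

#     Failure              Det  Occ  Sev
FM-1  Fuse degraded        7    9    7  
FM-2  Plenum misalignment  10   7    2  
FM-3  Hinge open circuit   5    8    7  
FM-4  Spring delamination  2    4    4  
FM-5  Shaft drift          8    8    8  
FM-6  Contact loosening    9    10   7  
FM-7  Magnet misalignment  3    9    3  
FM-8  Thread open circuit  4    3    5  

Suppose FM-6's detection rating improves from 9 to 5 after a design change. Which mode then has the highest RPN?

FM-5

RPN = Severity × Occurrence × Detection:
  FM-1: 7 × 9 × 7 = 441
  FM-2: 2 × 7 × 10 = 140
  FM-3: 7 × 8 × 5 = 280
  FM-4: 4 × 4 × 2 = 32
  FM-5: 8 × 8 × 8 = 512
  FM-6: 7 × 10 × 9 = 630
  FM-7: 3 × 9 × 3 = 81
  FM-8: 5 × 3 × 4 = 60
After action: FM-6 → 7 × 10 × 5 = 350.
Revised RPNs: FM-5=512, FM-1=441, FM-6=350, FM-3=280, FM-2=140, FM-7=81, FM-8=60, FM-4=32.
Highest is now FM-5 (512).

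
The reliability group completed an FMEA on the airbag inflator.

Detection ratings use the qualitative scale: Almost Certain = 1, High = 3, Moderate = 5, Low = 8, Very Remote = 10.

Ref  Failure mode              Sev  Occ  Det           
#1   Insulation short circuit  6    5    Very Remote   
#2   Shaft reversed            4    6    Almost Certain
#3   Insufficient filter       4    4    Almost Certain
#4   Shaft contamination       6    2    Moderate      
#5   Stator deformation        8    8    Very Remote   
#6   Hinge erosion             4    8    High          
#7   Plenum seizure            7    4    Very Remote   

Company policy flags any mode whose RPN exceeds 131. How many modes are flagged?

RPN = Severity × Occurrence × Detection:
  #1: 6 × 5 × 10 = 300
  #2: 4 × 6 × 1 = 24
  #3: 4 × 4 × 1 = 16
  #4: 6 × 2 × 5 = 60
  #5: 8 × 8 × 10 = 640
  #6: 4 × 8 × 3 = 96
  #7: 7 × 4 × 10 = 280
Modes with RPN > 131: #1 (300), #5 (640), #7 (280) → 3.

3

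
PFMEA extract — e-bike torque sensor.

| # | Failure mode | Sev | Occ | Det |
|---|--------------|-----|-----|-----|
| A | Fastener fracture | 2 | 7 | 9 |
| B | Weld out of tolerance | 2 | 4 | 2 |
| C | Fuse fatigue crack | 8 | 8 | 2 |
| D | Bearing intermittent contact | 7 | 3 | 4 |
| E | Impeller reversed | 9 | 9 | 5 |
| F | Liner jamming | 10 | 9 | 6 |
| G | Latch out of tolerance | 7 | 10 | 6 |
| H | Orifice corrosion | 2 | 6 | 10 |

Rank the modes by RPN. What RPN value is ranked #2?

RPN = Severity × Occurrence × Detection:
  A: 2 × 7 × 9 = 126
  B: 2 × 4 × 2 = 16
  C: 8 × 8 × 2 = 128
  D: 7 × 3 × 4 = 84
  E: 9 × 9 × 5 = 405
  F: 10 × 9 × 6 = 540
  G: 7 × 10 × 6 = 420
  H: 2 × 6 × 10 = 120
Sorted descending: 540, 420, 405, 128, 126, 120, 84, 16.
The second-highest RPN is 420 (G).

420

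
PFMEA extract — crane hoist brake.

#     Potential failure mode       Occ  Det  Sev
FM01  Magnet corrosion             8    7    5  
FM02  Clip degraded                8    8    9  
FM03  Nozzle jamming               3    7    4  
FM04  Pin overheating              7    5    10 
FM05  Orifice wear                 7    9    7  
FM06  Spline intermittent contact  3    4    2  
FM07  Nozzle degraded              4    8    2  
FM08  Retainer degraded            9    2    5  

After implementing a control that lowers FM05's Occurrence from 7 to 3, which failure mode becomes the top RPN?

FM02

RPN = Severity × Occurrence × Detection:
  FM01: 5 × 8 × 7 = 280
  FM02: 9 × 8 × 8 = 576
  FM03: 4 × 3 × 7 = 84
  FM04: 10 × 7 × 5 = 350
  FM05: 7 × 7 × 9 = 441
  FM06: 2 × 3 × 4 = 24
  FM07: 2 × 4 × 8 = 64
  FM08: 5 × 9 × 2 = 90
After action: FM05 → 7 × 3 × 9 = 189.
Revised RPNs: FM02=576, FM04=350, FM01=280, FM05=189, FM08=90, FM03=84, FM07=64, FM06=24.
Highest is now FM02 (576).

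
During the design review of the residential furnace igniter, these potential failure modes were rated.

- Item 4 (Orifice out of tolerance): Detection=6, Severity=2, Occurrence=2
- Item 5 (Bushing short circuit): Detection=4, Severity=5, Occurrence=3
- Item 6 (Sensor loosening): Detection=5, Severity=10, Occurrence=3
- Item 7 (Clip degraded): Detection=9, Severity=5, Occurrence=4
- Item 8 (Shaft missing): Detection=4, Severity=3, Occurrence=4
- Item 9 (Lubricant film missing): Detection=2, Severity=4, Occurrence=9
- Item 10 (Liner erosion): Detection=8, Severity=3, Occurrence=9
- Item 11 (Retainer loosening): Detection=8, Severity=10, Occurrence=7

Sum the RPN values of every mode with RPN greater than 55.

RPN = Severity × Occurrence × Detection:
  Item 4: 2 × 2 × 6 = 24
  Item 5: 5 × 3 × 4 = 60
  Item 6: 10 × 3 × 5 = 150
  Item 7: 5 × 4 × 9 = 180
  Item 8: 3 × 4 × 4 = 48
  Item 9: 4 × 9 × 2 = 72
  Item 10: 3 × 9 × 8 = 216
  Item 11: 10 × 7 × 8 = 560
RPN > 55: Item 5 (60), Item 6 (150), Item 7 (180), Item 9 (72), Item 10 (216), Item 11 (560).
Sum: 60 + 150 + 180 + 72 + 216 + 560 = 1238.

1238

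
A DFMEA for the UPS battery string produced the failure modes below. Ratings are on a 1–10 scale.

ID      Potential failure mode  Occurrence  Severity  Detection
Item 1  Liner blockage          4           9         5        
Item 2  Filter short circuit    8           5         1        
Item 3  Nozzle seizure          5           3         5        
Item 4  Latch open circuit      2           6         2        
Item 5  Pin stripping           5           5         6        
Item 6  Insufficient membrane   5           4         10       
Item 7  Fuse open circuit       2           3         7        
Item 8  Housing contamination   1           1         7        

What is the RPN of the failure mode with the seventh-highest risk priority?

RPN = Severity × Occurrence × Detection:
  Item 1: 9 × 4 × 5 = 180
  Item 2: 5 × 8 × 1 = 40
  Item 3: 3 × 5 × 5 = 75
  Item 4: 6 × 2 × 2 = 24
  Item 5: 5 × 5 × 6 = 150
  Item 6: 4 × 5 × 10 = 200
  Item 7: 3 × 2 × 7 = 42
  Item 8: 1 × 1 × 7 = 7
Sorted descending: 200, 180, 150, 75, 42, 40, 24, 7.
The seventh-highest RPN is 24 (Item 4).

24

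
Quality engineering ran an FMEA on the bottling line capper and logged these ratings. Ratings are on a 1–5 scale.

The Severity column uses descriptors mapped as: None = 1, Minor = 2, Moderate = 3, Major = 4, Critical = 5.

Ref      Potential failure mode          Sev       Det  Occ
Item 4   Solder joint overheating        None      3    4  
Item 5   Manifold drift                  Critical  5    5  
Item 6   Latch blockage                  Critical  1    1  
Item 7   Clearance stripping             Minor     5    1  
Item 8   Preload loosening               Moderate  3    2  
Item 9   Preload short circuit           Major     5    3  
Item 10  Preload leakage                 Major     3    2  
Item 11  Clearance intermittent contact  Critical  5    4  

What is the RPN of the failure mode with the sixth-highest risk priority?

12

RPN = Severity × Occurrence × Detection:
  Item 4: 1 × 4 × 3 = 12
  Item 5: 5 × 5 × 5 = 125
  Item 6: 5 × 1 × 1 = 5
  Item 7: 2 × 1 × 5 = 10
  Item 8: 3 × 2 × 3 = 18
  Item 9: 4 × 3 × 5 = 60
  Item 10: 4 × 2 × 3 = 24
  Item 11: 5 × 4 × 5 = 100
Sorted descending: 125, 100, 60, 24, 18, 12, 10, 5.
The sixth-highest RPN is 12 (Item 4).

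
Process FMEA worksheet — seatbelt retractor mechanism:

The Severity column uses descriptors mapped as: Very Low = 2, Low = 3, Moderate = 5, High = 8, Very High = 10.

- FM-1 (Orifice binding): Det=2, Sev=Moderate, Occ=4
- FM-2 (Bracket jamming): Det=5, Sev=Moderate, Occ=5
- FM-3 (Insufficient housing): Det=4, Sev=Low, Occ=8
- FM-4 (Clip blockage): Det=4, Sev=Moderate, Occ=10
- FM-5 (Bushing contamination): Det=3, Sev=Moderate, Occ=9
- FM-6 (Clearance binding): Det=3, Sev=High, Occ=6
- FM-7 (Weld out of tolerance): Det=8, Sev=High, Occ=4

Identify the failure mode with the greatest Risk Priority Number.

FM-7

RPN = Severity × Occurrence × Detection:
  FM-1: 5 × 4 × 2 = 40
  FM-2: 5 × 5 × 5 = 125
  FM-3: 3 × 8 × 4 = 96
  FM-4: 5 × 10 × 4 = 200
  FM-5: 5 × 9 × 3 = 135
  FM-6: 8 × 6 × 3 = 144
  FM-7: 8 × 4 × 8 = 256
Highest RPN is 256 → FM-7.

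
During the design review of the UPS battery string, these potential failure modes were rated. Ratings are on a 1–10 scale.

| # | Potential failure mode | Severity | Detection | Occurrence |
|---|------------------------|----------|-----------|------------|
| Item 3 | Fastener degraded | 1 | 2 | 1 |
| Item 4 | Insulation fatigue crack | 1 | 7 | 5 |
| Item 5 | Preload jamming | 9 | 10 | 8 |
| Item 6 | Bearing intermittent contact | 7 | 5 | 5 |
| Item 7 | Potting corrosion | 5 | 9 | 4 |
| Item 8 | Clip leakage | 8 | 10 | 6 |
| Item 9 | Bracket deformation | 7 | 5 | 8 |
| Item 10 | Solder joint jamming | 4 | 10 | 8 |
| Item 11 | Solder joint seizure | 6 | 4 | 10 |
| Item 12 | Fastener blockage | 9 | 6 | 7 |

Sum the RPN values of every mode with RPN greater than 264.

RPN = Severity × Occurrence × Detection:
  Item 3: 1 × 1 × 2 = 2
  Item 4: 1 × 5 × 7 = 35
  Item 5: 9 × 8 × 10 = 720
  Item 6: 7 × 5 × 5 = 175
  Item 7: 5 × 4 × 9 = 180
  Item 8: 8 × 6 × 10 = 480
  Item 9: 7 × 8 × 5 = 280
  Item 10: 4 × 8 × 10 = 320
  Item 11: 6 × 10 × 4 = 240
  Item 12: 9 × 7 × 6 = 378
RPN > 264: Item 5 (720), Item 8 (480), Item 9 (280), Item 10 (320), Item 12 (378).
Sum: 720 + 480 + 280 + 320 + 378 = 2178.

2178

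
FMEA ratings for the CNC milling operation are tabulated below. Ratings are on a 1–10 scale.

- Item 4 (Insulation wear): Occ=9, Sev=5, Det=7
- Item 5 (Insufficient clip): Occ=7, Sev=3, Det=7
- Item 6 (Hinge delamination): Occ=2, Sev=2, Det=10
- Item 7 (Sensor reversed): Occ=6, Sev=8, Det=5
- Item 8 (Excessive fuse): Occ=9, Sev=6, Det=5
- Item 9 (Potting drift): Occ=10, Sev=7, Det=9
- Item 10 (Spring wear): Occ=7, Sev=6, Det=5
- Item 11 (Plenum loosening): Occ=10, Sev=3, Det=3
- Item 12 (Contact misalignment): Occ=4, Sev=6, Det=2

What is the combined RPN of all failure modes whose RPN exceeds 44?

1950

RPN = Severity × Occurrence × Detection:
  Item 4: 5 × 9 × 7 = 315
  Item 5: 3 × 7 × 7 = 147
  Item 6: 2 × 2 × 10 = 40
  Item 7: 8 × 6 × 5 = 240
  Item 8: 6 × 9 × 5 = 270
  Item 9: 7 × 10 × 9 = 630
  Item 10: 6 × 7 × 5 = 210
  Item 11: 3 × 10 × 3 = 90
  Item 12: 6 × 4 × 2 = 48
RPN > 44: Item 4 (315), Item 5 (147), Item 7 (240), Item 8 (270), Item 9 (630), Item 10 (210), Item 11 (90), Item 12 (48).
Sum: 315 + 147 + 240 + 270 + 630 + 210 + 90 + 48 = 1950.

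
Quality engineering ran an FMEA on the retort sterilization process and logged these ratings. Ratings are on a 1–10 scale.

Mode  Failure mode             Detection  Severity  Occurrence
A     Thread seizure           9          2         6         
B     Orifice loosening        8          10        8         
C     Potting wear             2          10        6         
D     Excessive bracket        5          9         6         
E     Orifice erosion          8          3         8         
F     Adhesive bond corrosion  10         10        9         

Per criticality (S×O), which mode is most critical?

F

Criticality = Severity × Occurrence:
  A: 2 × 6 = 12
  B: 10 × 8 = 80
  C: 10 × 6 = 60
  D: 9 × 6 = 54
  E: 3 × 8 = 24
  F: 10 × 9 = 90
Highest criticality is 90 → F.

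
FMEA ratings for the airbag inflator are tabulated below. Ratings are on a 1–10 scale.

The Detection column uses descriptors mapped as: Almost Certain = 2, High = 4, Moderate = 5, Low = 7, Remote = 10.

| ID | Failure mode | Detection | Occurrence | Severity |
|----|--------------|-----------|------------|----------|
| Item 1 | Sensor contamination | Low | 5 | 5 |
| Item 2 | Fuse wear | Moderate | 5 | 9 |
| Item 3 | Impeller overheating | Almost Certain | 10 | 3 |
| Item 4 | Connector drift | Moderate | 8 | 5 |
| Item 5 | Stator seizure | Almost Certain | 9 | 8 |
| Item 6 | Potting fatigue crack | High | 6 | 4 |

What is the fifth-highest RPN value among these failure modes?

96

RPN = Severity × Occurrence × Detection:
  Item 1: 5 × 5 × 7 = 175
  Item 2: 9 × 5 × 5 = 225
  Item 3: 3 × 10 × 2 = 60
  Item 4: 5 × 8 × 5 = 200
  Item 5: 8 × 9 × 2 = 144
  Item 6: 4 × 6 × 4 = 96
Sorted descending: 225, 200, 175, 144, 96, 60.
The fifth-highest RPN is 96 (Item 6).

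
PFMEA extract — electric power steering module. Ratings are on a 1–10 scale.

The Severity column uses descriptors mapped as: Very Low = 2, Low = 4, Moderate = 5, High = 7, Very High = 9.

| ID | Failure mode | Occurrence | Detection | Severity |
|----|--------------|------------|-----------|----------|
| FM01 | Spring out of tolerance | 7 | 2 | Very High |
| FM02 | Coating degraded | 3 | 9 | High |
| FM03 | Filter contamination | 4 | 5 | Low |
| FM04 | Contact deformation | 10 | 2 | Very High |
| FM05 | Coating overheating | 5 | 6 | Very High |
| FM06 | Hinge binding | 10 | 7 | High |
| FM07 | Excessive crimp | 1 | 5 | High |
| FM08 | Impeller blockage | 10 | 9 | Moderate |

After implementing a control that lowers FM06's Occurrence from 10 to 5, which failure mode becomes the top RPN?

RPN = Severity × Occurrence × Detection:
  FM01: 9 × 7 × 2 = 126
  FM02: 7 × 3 × 9 = 189
  FM03: 4 × 4 × 5 = 80
  FM04: 9 × 10 × 2 = 180
  FM05: 9 × 5 × 6 = 270
  FM06: 7 × 10 × 7 = 490
  FM07: 7 × 1 × 5 = 35
  FM08: 5 × 10 × 9 = 450
After action: FM06 → 7 × 5 × 7 = 245.
Revised RPNs: FM08=450, FM05=270, FM06=245, FM02=189, FM04=180, FM01=126, FM03=80, FM07=35.
Highest is now FM08 (450).

FM08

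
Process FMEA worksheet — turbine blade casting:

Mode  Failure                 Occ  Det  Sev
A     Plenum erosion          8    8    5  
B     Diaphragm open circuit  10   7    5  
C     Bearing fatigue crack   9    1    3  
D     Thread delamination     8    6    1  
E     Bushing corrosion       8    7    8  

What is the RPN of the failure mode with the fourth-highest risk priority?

RPN = Severity × Occurrence × Detection:
  A: 5 × 8 × 8 = 320
  B: 5 × 10 × 7 = 350
  C: 3 × 9 × 1 = 27
  D: 1 × 8 × 6 = 48
  E: 8 × 8 × 7 = 448
Sorted descending: 448, 350, 320, 48, 27.
The fourth-highest RPN is 48 (D).

48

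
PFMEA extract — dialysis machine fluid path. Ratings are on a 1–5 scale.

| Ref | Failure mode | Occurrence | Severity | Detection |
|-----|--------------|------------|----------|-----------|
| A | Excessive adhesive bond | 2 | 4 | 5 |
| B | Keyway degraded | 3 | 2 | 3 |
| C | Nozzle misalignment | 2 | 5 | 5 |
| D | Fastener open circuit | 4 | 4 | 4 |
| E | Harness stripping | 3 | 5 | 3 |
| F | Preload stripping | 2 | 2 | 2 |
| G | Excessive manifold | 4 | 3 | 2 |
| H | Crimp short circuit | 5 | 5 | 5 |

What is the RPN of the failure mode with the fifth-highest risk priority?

RPN = Severity × Occurrence × Detection:
  A: 4 × 2 × 5 = 40
  B: 2 × 3 × 3 = 18
  C: 5 × 2 × 5 = 50
  D: 4 × 4 × 4 = 64
  E: 5 × 3 × 3 = 45
  F: 2 × 2 × 2 = 8
  G: 3 × 4 × 2 = 24
  H: 5 × 5 × 5 = 125
Sorted descending: 125, 64, 50, 45, 40, 24, 18, 8.
The fifth-highest RPN is 40 (A).

40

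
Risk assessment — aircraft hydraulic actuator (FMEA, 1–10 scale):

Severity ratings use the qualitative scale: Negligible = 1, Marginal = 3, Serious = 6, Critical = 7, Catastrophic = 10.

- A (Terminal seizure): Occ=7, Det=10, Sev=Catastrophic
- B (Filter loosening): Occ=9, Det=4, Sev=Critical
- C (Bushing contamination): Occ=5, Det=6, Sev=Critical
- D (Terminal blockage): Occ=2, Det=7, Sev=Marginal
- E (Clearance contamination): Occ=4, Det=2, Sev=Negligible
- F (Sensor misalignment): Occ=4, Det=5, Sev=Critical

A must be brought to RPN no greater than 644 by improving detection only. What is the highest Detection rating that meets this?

9

A: S=10, O=7, D=10 → current RPN = 700.
Fixed product = 70. Need 70 × D ≤ 644, so D ≤ 644/70 = 9.20.
Maximum integer Detection rating = 9 (gives RPN 630; D=10 would give 700 > 644).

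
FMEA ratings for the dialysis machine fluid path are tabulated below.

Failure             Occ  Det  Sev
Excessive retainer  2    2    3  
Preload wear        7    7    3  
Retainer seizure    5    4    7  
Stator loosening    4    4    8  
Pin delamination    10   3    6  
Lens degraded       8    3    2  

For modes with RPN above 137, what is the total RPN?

RPN = Severity × Occurrence × Detection:
  Excessive retainer: 3 × 2 × 2 = 12
  Preload wear: 3 × 7 × 7 = 147
  Retainer seizure: 7 × 5 × 4 = 140
  Stator loosening: 8 × 4 × 4 = 128
  Pin delamination: 6 × 10 × 3 = 180
  Lens degraded: 2 × 8 × 3 = 48
RPN > 137: Preload wear (147), Retainer seizure (140), Pin delamination (180).
Sum: 147 + 140 + 180 = 467.

467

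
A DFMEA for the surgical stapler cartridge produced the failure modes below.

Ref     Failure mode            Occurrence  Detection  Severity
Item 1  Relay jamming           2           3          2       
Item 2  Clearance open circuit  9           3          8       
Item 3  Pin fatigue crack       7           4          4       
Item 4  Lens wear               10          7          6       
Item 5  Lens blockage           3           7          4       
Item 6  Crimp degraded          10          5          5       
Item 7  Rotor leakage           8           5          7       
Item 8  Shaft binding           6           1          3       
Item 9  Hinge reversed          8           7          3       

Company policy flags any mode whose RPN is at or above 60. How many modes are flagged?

7

RPN = Severity × Occurrence × Detection:
  Item 1: 2 × 2 × 3 = 12
  Item 2: 8 × 9 × 3 = 216
  Item 3: 4 × 7 × 4 = 112
  Item 4: 6 × 10 × 7 = 420
  Item 5: 4 × 3 × 7 = 84
  Item 6: 5 × 10 × 5 = 250
  Item 7: 7 × 8 × 5 = 280
  Item 8: 3 × 6 × 1 = 18
  Item 9: 3 × 8 × 7 = 168
Modes with RPN ≥ 60: Item 2 (216), Item 3 (112), Item 4 (420), Item 5 (84), Item 6 (250), Item 7 (280), Item 9 (168) → 7.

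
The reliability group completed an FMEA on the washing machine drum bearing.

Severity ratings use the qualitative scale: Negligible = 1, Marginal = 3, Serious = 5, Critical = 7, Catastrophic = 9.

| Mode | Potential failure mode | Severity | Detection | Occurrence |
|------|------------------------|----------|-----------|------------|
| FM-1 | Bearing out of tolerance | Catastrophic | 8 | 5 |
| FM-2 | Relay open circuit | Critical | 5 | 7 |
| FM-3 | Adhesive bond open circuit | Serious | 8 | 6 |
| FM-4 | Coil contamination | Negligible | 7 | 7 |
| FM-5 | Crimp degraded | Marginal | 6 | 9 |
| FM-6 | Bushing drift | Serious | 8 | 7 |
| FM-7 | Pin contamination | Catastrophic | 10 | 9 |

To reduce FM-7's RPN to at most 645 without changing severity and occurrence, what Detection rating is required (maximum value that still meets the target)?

FM-7: S=9, O=9, D=10 → current RPN = 810.
Fixed product = 81. Need 81 × D ≤ 645, so D ≤ 645/81 = 7.96.
Maximum integer Detection rating = 7 (gives RPN 567; D=8 would give 648 > 645).

7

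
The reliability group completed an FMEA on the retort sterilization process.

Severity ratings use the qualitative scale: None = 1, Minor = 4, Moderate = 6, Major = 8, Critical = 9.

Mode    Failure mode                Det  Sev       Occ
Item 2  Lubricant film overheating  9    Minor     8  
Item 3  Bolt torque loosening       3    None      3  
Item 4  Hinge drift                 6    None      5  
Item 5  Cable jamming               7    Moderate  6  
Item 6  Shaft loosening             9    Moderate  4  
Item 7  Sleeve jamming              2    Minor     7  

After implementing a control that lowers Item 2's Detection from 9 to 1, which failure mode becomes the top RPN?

RPN = Severity × Occurrence × Detection:
  Item 2: 4 × 8 × 9 = 288
  Item 3: 1 × 3 × 3 = 9
  Item 4: 1 × 5 × 6 = 30
  Item 5: 6 × 6 × 7 = 252
  Item 6: 6 × 4 × 9 = 216
  Item 7: 4 × 7 × 2 = 56
After action: Item 2 → 4 × 8 × 1 = 32.
Revised RPNs: Item 5=252, Item 6=216, Item 7=56, Item 2=32, Item 4=30, Item 3=9.
Highest is now Item 5 (252).

Item 5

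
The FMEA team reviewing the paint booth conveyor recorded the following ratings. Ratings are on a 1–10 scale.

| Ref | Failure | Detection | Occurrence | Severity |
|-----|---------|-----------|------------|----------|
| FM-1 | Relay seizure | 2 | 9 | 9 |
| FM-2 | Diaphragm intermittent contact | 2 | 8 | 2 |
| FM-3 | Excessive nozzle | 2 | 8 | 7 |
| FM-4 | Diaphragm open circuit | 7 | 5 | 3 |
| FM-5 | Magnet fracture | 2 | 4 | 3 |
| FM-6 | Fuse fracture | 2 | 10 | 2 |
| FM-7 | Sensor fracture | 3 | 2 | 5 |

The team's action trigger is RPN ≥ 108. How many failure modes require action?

2

RPN = Severity × Occurrence × Detection:
  FM-1: 9 × 9 × 2 = 162
  FM-2: 2 × 8 × 2 = 32
  FM-3: 7 × 8 × 2 = 112
  FM-4: 3 × 5 × 7 = 105
  FM-5: 3 × 4 × 2 = 24
  FM-6: 2 × 10 × 2 = 40
  FM-7: 5 × 2 × 3 = 30
Modes with RPN ≥ 108: FM-1 (162), FM-3 (112) → 2.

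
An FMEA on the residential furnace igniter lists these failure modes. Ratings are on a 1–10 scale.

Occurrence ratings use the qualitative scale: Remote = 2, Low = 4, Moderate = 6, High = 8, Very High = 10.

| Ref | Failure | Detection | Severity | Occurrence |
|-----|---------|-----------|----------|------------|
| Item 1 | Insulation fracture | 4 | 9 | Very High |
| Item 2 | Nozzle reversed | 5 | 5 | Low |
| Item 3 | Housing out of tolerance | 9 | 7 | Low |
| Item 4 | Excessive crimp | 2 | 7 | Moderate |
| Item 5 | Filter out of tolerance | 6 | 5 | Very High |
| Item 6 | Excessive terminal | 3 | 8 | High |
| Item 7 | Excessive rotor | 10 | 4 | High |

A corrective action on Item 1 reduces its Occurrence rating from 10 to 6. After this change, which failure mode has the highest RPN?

RPN = Severity × Occurrence × Detection:
  Item 1: 9 × 10 × 4 = 360
  Item 2: 5 × 4 × 5 = 100
  Item 3: 7 × 4 × 9 = 252
  Item 4: 7 × 6 × 2 = 84
  Item 5: 5 × 10 × 6 = 300
  Item 6: 8 × 8 × 3 = 192
  Item 7: 4 × 8 × 10 = 320
After action: Item 1 → 9 × 6 × 4 = 216.
Revised RPNs: Item 7=320, Item 5=300, Item 3=252, Item 1=216, Item 6=192, Item 2=100, Item 4=84.
Highest is now Item 7 (320).

Item 7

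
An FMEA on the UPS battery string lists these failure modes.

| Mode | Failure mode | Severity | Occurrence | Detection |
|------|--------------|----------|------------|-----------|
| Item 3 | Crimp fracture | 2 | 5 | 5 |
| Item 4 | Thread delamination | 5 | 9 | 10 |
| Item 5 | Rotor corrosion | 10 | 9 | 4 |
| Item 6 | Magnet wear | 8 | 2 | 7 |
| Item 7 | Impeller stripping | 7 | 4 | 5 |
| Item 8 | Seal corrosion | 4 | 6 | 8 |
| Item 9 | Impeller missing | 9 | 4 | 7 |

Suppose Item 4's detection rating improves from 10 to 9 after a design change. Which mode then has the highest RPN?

Item 4

RPN = Severity × Occurrence × Detection:
  Item 3: 2 × 5 × 5 = 50
  Item 4: 5 × 9 × 10 = 450
  Item 5: 10 × 9 × 4 = 360
  Item 6: 8 × 2 × 7 = 112
  Item 7: 7 × 4 × 5 = 140
  Item 8: 4 × 6 × 8 = 192
  Item 9: 9 × 4 × 7 = 252
After action: Item 4 → 5 × 9 × 9 = 405.
Revised RPNs: Item 4=405, Item 5=360, Item 9=252, Item 8=192, Item 7=140, Item 6=112, Item 3=50.
Highest is now Item 4 (405).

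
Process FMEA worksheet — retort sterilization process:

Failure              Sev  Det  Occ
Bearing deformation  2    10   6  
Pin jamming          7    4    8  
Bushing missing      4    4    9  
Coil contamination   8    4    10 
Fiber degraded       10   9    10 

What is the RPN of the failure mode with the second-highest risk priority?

320

RPN = Severity × Occurrence × Detection:
  Bearing deformation: 2 × 6 × 10 = 120
  Pin jamming: 7 × 8 × 4 = 224
  Bushing missing: 4 × 9 × 4 = 144
  Coil contamination: 8 × 10 × 4 = 320
  Fiber degraded: 10 × 10 × 9 = 900
Sorted descending: 900, 320, 224, 144, 120.
The second-highest RPN is 320 (Coil contamination).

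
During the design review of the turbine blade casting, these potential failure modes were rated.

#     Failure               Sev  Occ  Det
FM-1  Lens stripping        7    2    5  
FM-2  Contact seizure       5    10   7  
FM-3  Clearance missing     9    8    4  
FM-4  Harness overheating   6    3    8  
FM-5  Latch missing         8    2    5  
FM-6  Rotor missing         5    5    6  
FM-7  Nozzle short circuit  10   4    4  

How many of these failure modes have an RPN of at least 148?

RPN = Severity × Occurrence × Detection:
  FM-1: 7 × 2 × 5 = 70
  FM-2: 5 × 10 × 7 = 350
  FM-3: 9 × 8 × 4 = 288
  FM-4: 6 × 3 × 8 = 144
  FM-5: 8 × 2 × 5 = 80
  FM-6: 5 × 5 × 6 = 150
  FM-7: 10 × 4 × 4 = 160
Modes with RPN ≥ 148: FM-2 (350), FM-3 (288), FM-6 (150), FM-7 (160) → 4.

4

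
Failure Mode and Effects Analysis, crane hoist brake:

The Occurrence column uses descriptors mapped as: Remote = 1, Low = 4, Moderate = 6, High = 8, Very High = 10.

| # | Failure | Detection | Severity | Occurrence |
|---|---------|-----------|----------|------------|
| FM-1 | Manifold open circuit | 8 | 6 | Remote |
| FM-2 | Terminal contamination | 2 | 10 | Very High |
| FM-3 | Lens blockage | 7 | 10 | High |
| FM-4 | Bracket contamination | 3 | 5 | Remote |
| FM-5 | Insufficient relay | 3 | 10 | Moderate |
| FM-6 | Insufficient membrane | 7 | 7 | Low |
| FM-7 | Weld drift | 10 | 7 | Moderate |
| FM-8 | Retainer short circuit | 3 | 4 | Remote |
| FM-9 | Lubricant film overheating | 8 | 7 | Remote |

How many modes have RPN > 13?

8

RPN = Severity × Occurrence × Detection:
  FM-1: 6 × 1 × 8 = 48
  FM-2: 10 × 10 × 2 = 200
  FM-3: 10 × 8 × 7 = 560
  FM-4: 5 × 1 × 3 = 15
  FM-5: 10 × 6 × 3 = 180
  FM-6: 7 × 4 × 7 = 196
  FM-7: 7 × 6 × 10 = 420
  FM-8: 4 × 1 × 3 = 12
  FM-9: 7 × 1 × 8 = 56
Modes with RPN > 13: FM-1 (48), FM-2 (200), FM-3 (560), FM-4 (15), FM-5 (180), FM-6 (196), FM-7 (420), FM-9 (56) → 8.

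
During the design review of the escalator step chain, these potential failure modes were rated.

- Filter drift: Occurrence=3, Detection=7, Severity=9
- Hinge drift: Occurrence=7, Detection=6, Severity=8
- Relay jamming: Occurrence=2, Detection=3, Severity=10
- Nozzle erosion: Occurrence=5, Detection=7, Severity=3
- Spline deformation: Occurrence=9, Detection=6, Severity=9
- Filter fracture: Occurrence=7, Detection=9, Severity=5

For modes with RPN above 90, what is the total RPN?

RPN = Severity × Occurrence × Detection:
  Filter drift: 9 × 3 × 7 = 189
  Hinge drift: 8 × 7 × 6 = 336
  Relay jamming: 10 × 2 × 3 = 60
  Nozzle erosion: 3 × 5 × 7 = 105
  Spline deformation: 9 × 9 × 6 = 486
  Filter fracture: 5 × 7 × 9 = 315
RPN > 90: Filter drift (189), Hinge drift (336), Nozzle erosion (105), Spline deformation (486), Filter fracture (315).
Sum: 189 + 336 + 105 + 486 + 315 = 1431.

1431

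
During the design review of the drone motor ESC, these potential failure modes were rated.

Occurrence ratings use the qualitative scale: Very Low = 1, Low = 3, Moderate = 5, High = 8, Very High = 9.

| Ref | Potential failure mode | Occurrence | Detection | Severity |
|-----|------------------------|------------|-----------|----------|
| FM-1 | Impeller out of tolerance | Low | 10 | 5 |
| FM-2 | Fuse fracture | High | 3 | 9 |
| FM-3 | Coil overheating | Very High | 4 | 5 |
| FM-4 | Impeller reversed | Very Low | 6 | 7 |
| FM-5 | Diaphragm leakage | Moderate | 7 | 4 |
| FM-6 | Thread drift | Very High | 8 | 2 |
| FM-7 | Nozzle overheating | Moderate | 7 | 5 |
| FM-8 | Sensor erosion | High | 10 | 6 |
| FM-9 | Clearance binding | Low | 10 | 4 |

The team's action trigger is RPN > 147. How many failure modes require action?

RPN = Severity × Occurrence × Detection:
  FM-1: 5 × 3 × 10 = 150
  FM-2: 9 × 8 × 3 = 216
  FM-3: 5 × 9 × 4 = 180
  FM-4: 7 × 1 × 6 = 42
  FM-5: 4 × 5 × 7 = 140
  FM-6: 2 × 9 × 8 = 144
  FM-7: 5 × 5 × 7 = 175
  FM-8: 6 × 8 × 10 = 480
  FM-9: 4 × 3 × 10 = 120
Modes with RPN > 147: FM-1 (150), FM-2 (216), FM-3 (180), FM-7 (175), FM-8 (480) → 5.

5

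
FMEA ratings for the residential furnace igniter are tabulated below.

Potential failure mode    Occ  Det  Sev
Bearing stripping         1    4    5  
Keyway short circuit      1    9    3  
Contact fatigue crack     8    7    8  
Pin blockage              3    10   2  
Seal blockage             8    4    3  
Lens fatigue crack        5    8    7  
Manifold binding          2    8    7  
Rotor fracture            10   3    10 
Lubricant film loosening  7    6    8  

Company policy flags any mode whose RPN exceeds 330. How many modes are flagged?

RPN = Severity × Occurrence × Detection:
  Bearing stripping: 5 × 1 × 4 = 20
  Keyway short circuit: 3 × 1 × 9 = 27
  Contact fatigue crack: 8 × 8 × 7 = 448
  Pin blockage: 2 × 3 × 10 = 60
  Seal blockage: 3 × 8 × 4 = 96
  Lens fatigue crack: 7 × 5 × 8 = 280
  Manifold binding: 7 × 2 × 8 = 112
  Rotor fracture: 10 × 10 × 3 = 300
  Lubricant film loosening: 8 × 7 × 6 = 336
Modes with RPN > 330: Contact fatigue crack (448), Lubricant film loosening (336) → 2.

2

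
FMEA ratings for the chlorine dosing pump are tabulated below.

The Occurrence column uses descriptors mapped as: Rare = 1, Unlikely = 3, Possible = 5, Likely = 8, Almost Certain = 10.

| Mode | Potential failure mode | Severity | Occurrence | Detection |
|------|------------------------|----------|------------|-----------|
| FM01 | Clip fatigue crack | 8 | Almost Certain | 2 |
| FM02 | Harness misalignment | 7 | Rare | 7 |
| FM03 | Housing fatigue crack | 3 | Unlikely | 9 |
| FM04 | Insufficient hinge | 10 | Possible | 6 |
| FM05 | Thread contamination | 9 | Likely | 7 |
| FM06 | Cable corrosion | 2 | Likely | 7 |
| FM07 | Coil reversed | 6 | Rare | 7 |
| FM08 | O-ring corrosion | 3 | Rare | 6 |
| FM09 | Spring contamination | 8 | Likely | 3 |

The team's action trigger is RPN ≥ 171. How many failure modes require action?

3

RPN = Severity × Occurrence × Detection:
  FM01: 8 × 10 × 2 = 160
  FM02: 7 × 1 × 7 = 49
  FM03: 3 × 3 × 9 = 81
  FM04: 10 × 5 × 6 = 300
  FM05: 9 × 8 × 7 = 504
  FM06: 2 × 8 × 7 = 112
  FM07: 6 × 1 × 7 = 42
  FM08: 3 × 1 × 6 = 18
  FM09: 8 × 8 × 3 = 192
Modes with RPN ≥ 171: FM04 (300), FM05 (504), FM09 (192) → 3.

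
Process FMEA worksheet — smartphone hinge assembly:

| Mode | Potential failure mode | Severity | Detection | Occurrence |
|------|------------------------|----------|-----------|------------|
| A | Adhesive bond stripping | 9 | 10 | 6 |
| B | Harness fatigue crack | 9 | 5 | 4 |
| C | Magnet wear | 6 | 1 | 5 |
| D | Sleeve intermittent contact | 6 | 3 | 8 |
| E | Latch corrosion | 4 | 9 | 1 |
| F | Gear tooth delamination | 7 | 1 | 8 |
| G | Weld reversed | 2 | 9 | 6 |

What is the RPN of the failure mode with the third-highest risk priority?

RPN = Severity × Occurrence × Detection:
  A: 9 × 6 × 10 = 540
  B: 9 × 4 × 5 = 180
  C: 6 × 5 × 1 = 30
  D: 6 × 8 × 3 = 144
  E: 4 × 1 × 9 = 36
  F: 7 × 8 × 1 = 56
  G: 2 × 6 × 9 = 108
Sorted descending: 540, 180, 144, 108, 56, 36, 30.
The third-highest RPN is 144 (D).

144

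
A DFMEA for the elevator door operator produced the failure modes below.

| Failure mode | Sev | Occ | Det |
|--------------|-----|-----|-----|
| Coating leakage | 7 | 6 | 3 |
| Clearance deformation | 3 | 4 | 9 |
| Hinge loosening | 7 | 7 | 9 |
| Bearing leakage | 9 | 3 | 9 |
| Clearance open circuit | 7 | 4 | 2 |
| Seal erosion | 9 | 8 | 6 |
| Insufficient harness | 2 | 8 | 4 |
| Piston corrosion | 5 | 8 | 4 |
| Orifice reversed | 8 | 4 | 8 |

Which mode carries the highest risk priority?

RPN = Severity × Occurrence × Detection:
  Coating leakage: 7 × 6 × 3 = 126
  Clearance deformation: 3 × 4 × 9 = 108
  Hinge loosening: 7 × 7 × 9 = 441
  Bearing leakage: 9 × 3 × 9 = 243
  Clearance open circuit: 7 × 4 × 2 = 56
  Seal erosion: 9 × 8 × 6 = 432
  Insufficient harness: 2 × 8 × 4 = 64
  Piston corrosion: 5 × 8 × 4 = 160
  Orifice reversed: 8 × 4 × 8 = 256
Highest RPN is 441 → Hinge loosening.

Hinge loosening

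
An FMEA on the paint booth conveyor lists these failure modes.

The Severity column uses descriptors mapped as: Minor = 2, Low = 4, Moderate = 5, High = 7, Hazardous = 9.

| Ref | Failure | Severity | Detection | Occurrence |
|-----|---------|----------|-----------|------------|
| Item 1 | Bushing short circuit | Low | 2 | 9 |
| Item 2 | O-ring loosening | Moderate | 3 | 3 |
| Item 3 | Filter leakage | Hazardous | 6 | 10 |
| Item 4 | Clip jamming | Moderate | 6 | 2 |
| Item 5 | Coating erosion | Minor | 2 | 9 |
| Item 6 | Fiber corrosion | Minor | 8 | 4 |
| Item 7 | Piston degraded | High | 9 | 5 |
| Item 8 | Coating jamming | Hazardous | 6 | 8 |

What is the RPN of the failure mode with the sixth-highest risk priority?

RPN = Severity × Occurrence × Detection:
  Item 1: 4 × 9 × 2 = 72
  Item 2: 5 × 3 × 3 = 45
  Item 3: 9 × 10 × 6 = 540
  Item 4: 5 × 2 × 6 = 60
  Item 5: 2 × 9 × 2 = 36
  Item 6: 2 × 4 × 8 = 64
  Item 7: 7 × 5 × 9 = 315
  Item 8: 9 × 8 × 6 = 432
Sorted descending: 540, 432, 315, 72, 64, 60, 45, 36.
The sixth-highest RPN is 60 (Item 4).

60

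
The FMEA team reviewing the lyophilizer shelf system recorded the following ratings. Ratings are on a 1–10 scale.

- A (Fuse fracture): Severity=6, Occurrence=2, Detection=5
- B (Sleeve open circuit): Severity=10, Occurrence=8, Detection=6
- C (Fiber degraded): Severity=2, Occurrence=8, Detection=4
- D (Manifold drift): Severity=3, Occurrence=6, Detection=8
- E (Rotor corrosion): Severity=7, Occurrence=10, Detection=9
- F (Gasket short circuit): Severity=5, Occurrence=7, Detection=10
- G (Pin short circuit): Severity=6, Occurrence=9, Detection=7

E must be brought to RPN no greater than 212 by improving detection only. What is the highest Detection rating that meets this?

E: S=7, O=10, D=9 → current RPN = 630.
Fixed product = 70. Need 70 × D ≤ 212, so D ≤ 212/70 = 3.03.
Maximum integer Detection rating = 3 (gives RPN 210; D=4 would give 280 > 212).

3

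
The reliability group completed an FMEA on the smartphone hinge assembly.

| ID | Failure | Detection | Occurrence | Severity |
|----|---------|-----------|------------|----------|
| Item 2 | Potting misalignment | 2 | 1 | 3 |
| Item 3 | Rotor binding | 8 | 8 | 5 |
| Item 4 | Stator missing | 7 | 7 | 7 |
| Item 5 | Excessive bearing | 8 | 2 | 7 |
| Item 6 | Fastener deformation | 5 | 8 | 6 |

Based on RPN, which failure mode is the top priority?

Item 4

RPN = Severity × Occurrence × Detection:
  Item 2: 3 × 1 × 2 = 6
  Item 3: 5 × 8 × 8 = 320
  Item 4: 7 × 7 × 7 = 343
  Item 5: 7 × 2 × 8 = 112
  Item 6: 6 × 8 × 5 = 240
Highest RPN is 343 → Item 4.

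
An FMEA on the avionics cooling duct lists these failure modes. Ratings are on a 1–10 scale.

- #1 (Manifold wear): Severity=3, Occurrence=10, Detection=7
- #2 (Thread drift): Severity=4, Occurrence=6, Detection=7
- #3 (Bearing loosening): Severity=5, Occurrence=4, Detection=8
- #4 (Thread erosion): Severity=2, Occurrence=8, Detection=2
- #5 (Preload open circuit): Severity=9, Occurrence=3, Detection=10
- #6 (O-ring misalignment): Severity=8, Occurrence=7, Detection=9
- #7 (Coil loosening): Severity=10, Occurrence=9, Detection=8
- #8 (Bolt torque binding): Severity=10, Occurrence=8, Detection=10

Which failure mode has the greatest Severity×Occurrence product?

Criticality = Severity × Occurrence:
  #1: 3 × 10 = 30
  #2: 4 × 6 = 24
  #3: 5 × 4 = 20
  #4: 2 × 8 = 16
  #5: 9 × 3 = 27
  #6: 8 × 7 = 56
  #7: 10 × 9 = 90
  #8: 10 × 8 = 80
Highest criticality is 90 → #7.

#7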